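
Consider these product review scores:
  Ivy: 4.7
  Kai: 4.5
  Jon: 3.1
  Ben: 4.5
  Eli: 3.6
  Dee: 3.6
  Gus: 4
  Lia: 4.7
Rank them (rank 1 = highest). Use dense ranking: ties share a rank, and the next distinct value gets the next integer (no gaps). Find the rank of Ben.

2

Sorted (descending): 4.7, 4.7, 4.5, 4.5, 4, 3.6, 3.6, 3.1
The 2 values of 4.7 share dense rank 1.
The 2 values of 4.5 share dense rank 2.
The 2 values of 3.6 share dense rank 4.
Remaining distinct values take the next consecutive integers.
Ben has value 4.5 → rank 2.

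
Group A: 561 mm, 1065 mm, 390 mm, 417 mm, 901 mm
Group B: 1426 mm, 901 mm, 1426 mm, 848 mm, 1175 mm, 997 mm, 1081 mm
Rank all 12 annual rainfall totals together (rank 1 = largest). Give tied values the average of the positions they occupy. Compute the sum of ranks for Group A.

Sorted (descending): 1426, 1426, 1175, 1081, 1065, 997, 901, 901, 848, 561, 417, 390
The 2 values of 1426 occupy positions 1–2 → average rank (1+2)/2 = 1.5.
The 2 values of 901 occupy positions 7–8 → average rank (7+8)/2 = 7.5.
Group A values → pooled ranks: 561→10, 1065→5, 390→12, 417→11, 901→7.5
Rank sum = 10 + 5 + 12 + 11 + 7.5 = 45.5

45.5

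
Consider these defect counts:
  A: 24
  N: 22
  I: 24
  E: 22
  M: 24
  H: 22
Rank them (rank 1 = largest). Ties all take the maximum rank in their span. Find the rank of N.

6

Sorted (descending): 24, 24, 24, 22, 22, 22
The 3 values of 24 occupy positions 1–3 → each gets rank 3.
The 3 values of 22 occupy positions 4–6 → each gets rank 6.
N has value 22 → rank 6.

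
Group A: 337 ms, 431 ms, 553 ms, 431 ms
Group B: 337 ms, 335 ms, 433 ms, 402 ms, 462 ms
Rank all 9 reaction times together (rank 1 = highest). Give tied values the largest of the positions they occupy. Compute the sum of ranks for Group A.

Sorted (descending): 553, 462, 433, 431, 431, 402, 337, 337, 335
The 2 values of 431 occupy positions 4–5 → each gets rank 5.
The 2 values of 337 occupy positions 7–8 → each gets rank 8.
Group A values → pooled ranks: 337→8, 431→5, 553→1, 431→5
Rank sum = 8 + 5 + 1 + 5 = 19

19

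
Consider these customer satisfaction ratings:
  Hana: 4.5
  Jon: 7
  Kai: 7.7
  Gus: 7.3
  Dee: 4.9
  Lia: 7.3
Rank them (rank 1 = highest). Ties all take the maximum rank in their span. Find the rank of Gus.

Sorted (descending): 7.7, 7.3, 7.3, 7, 4.9, 4.5
The 2 values of 7.3 occupy positions 2–3 → each gets rank 3.
Gus has value 7.3 → rank 3.

3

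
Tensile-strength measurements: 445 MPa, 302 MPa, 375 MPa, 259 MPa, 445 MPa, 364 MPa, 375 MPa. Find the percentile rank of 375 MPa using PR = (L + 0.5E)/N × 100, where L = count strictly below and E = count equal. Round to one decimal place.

57.1

N = 7.
Strictly below 375: 3. Equal to 375: 2.
PR = (3 + 0.5·2)/7 × 100 = 57.1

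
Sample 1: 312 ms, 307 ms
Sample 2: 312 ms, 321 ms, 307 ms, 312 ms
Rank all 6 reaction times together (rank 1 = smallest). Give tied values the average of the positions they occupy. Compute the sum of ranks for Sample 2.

Sorted (ascending): 307, 307, 312, 312, 312, 321
The 2 values of 307 occupy positions 1–2 → average rank (1+2)/2 = 1.5.
The 3 values of 312 occupy positions 3–5 → average rank 4.
Sample 2 values → pooled ranks: 312→4, 321→6, 307→1.5, 312→4
Rank sum = 4 + 6 + 1.5 + 4 = 15.5

15.5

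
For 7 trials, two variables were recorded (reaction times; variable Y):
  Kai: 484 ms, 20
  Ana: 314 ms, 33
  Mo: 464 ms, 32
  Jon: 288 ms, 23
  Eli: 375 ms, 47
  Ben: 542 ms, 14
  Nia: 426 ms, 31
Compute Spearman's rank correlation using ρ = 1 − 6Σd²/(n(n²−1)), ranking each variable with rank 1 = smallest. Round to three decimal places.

-0.571

Ranks of variable 1: 6, 2, 5, 1, 3, 7, 4
Ranks of variable 2: 2, 6, 5, 3, 7, 1, 4
d = r₁ − r₂: 4, -4, 0, -2, -4, 6, 0
d²: 16, 16, 0, 4, 16, 36, 0; Σd² = 88
ρ = 1 − 6·88/(7·48) = 1 − 528/336 = -0.571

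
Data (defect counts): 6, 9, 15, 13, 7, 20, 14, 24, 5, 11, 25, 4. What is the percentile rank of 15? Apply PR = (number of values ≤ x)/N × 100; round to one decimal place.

N = 12.
Strictly below 15: 8. Equal to 15: 1.
PR = 9/12 × 100 = 75.0

75.0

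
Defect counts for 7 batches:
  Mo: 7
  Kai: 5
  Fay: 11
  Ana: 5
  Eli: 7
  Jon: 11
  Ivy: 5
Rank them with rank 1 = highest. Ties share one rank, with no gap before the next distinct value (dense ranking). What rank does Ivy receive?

3

Sorted (descending): 11, 11, 7, 7, 5, 5, 5
The 2 values of 11 share dense rank 1.
The 2 values of 7 share dense rank 2.
The 3 values of 5 share dense rank 3.
Ivy has value 5 → rank 3.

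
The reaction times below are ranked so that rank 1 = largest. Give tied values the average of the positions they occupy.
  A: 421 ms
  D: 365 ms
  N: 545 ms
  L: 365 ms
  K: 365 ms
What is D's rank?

Sorted (descending): 545, 421, 365, 365, 365
The 3 values of 365 occupy positions 3–5 → average rank 4.
D has value 365 ms → rank 4.

4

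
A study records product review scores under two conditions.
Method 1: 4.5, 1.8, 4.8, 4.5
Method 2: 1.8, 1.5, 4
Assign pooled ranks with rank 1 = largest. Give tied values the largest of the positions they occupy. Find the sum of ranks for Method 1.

13

Sorted (descending): 4.8, 4.5, 4.5, 4, 1.8, 1.8, 1.5
The 2 values of 4.5 occupy positions 2–3 → each gets rank 3.
The 2 values of 1.8 occupy positions 5–6 → each gets rank 6.
Method 1 values → pooled ranks: 4.5→3, 1.8→6, 4.8→1, 4.5→3
Rank sum = 3 + 6 + 1 + 3 = 13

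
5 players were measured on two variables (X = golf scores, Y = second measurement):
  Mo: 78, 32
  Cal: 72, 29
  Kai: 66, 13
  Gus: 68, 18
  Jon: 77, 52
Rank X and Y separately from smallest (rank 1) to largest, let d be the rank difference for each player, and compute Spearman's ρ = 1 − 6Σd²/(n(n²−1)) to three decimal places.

Ranks of variable 1: 5, 3, 1, 2, 4
Ranks of variable 2: 4, 3, 1, 2, 5
d = r₁ − r₂: 1, 0, 0, 0, -1
d²: 1, 0, 0, 0, 1; Σd² = 2
ρ = 1 − 6·2/(5·24) = 1 − 12/120 = 0.900

0.900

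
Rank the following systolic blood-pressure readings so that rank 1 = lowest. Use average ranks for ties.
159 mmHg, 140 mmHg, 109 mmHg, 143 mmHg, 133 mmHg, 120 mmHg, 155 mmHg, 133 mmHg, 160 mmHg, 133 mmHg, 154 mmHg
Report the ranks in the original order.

Sorted (ascending): 109, 120, 133, 133, 133, 140, 143, 154, 155, 159, 160
The 3 values of 133 occupy positions 3–5 → average rank 4.

10, 6, 1, 7, 4, 2, 9, 4, 11, 4, 8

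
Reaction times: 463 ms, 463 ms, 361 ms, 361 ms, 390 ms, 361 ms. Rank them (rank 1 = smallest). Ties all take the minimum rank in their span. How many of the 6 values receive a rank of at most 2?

3

Sorted (ascending): 361, 361, 361, 390, 463, 463
The 3 values of 361 occupy positions 1–3 → each gets rank 1.
The 2 values of 463 occupy positions 5–6 → each gets rank 5.
Ranks ≤ 2: {1, 1, 1} → 3 values.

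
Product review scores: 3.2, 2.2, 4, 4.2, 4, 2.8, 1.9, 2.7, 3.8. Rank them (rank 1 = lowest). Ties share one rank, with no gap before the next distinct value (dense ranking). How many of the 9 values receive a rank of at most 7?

8

Sorted (ascending): 1.9, 2.2, 2.7, 2.8, 3.2, 3.8, 4, 4, 4.2
The 2 values of 4 share dense rank 7.
Remaining distinct values take the next consecutive integers.
Ranks ≤ 7: {1, 2, 3, 4, 5, 6, 7, 7} → 8 values.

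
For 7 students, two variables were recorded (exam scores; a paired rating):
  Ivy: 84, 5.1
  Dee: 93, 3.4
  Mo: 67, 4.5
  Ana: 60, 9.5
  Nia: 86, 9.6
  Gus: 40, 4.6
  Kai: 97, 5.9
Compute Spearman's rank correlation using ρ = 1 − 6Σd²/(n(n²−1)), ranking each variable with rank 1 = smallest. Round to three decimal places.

Ranks of variable 1: 4, 6, 3, 2, 5, 1, 7
Ranks of variable 2: 4, 1, 2, 6, 7, 3, 5
d = r₁ − r₂: 0, 5, 1, -4, -2, -2, 2
d²: 0, 25, 1, 16, 4, 4, 4; Σd² = 54
ρ = 1 − 6·54/(7·48) = 1 − 324/336 = 0.036

0.036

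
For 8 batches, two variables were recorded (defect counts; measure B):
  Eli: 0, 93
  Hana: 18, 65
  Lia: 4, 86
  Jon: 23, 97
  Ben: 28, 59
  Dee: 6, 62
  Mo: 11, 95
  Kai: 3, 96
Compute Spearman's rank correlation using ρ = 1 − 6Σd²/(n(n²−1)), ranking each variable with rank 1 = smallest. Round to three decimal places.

-0.262

Ranks of variable 1: 1, 6, 3, 7, 8, 4, 5, 2
Ranks of variable 2: 5, 3, 4, 8, 1, 2, 6, 7
d = r₁ − r₂: -4, 3, -1, -1, 7, 2, -1, -5
d²: 16, 9, 1, 1, 49, 4, 1, 25; Σd² = 106
ρ = 1 − 6·106/(8·63) = 1 − 636/504 = -0.262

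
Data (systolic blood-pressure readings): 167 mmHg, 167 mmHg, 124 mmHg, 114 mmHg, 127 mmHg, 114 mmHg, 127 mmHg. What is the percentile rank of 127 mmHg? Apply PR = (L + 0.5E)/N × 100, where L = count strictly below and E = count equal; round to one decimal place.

N = 7.
Strictly below 127: 3. Equal to 127: 2.
PR = (3 + 0.5·2)/7 × 100 = 57.1

57.1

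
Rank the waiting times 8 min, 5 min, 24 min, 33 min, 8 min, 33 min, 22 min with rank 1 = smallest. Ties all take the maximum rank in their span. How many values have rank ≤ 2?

Sorted (ascending): 5, 8, 8, 22, 24, 33, 33
The 2 values of 8 occupy positions 2–3 → each gets rank 3.
The 2 values of 33 occupy positions 6–7 → each gets rank 7.
Ranks ≤ 2: {1} → 1 value.

1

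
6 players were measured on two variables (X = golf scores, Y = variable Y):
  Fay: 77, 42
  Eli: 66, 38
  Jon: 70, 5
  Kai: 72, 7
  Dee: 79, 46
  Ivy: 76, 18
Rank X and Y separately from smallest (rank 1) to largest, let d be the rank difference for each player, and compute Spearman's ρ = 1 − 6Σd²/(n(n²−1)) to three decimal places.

0.657

Ranks of variable 1: 5, 1, 2, 3, 6, 4
Ranks of variable 2: 5, 4, 1, 2, 6, 3
d = r₁ − r₂: 0, -3, 1, 1, 0, 1
d²: 0, 9, 1, 1, 0, 1; Σd² = 12
ρ = 1 − 6·12/(6·35) = 1 − 72/210 = 0.657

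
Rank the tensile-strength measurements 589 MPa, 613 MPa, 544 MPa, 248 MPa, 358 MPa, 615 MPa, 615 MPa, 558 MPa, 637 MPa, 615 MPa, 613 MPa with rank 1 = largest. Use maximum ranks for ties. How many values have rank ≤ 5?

4

Sorted (descending): 637, 615, 615, 615, 613, 613, 589, 558, 544, 358, 248
The 3 values of 615 occupy positions 2–4 → each gets rank 4.
The 2 values of 613 occupy positions 5–6 → each gets rank 6.
Ranks ≤ 5: {1, 4, 4, 4} → 4 values.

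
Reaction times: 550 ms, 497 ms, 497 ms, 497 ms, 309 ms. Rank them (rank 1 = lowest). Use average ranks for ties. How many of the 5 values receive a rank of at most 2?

Sorted (ascending): 309, 497, 497, 497, 550
The 3 values of 497 occupy positions 2–4 → average rank 3.
Ranks ≤ 2: {1} → 1 value.

1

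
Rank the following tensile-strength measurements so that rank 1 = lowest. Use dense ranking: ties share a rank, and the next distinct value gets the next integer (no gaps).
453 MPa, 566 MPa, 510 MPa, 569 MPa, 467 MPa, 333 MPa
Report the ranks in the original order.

Sorted (ascending): 333, 453, 467, 510, 566, 569
No ties — each value takes its position as its rank.

2, 5, 4, 6, 3, 1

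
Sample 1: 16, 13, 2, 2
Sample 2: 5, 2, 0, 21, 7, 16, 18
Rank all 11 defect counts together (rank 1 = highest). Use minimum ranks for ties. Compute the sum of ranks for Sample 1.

Sorted (descending): 21, 18, 16, 16, 13, 7, 5, 2, 2, 2, 0
The 2 values of 16 occupy positions 3–4 → each gets rank 3.
The 3 values of 2 occupy positions 8–10 → each gets rank 8.
Sample 1 values → pooled ranks: 16→3, 13→5, 2→8, 2→8
Rank sum = 3 + 5 + 8 + 8 = 24

24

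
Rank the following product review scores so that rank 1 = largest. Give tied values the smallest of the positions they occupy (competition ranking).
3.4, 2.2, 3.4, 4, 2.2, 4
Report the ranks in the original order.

Sorted (descending): 4, 4, 3.4, 3.4, 2.2, 2.2
The 2 values of 4 occupy positions 1–2 → each gets rank 1.
The 2 values of 3.4 occupy positions 3–4 → each gets rank 3.
The 2 values of 2.2 occupy positions 5–6 → each gets rank 5.

3, 5, 3, 1, 5, 1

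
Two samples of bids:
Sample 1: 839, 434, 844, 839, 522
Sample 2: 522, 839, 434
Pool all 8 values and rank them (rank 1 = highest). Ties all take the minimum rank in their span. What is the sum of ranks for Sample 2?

14

Sorted (descending): 844, 839, 839, 839, 522, 522, 434, 434
The 3 values of 839 occupy positions 2–4 → each gets rank 2.
The 2 values of 522 occupy positions 5–6 → each gets rank 5.
The 2 values of 434 occupy positions 7–8 → each gets rank 7.
Sample 2 values → pooled ranks: 522→5, 839→2, 434→7
Rank sum = 5 + 2 + 7 = 14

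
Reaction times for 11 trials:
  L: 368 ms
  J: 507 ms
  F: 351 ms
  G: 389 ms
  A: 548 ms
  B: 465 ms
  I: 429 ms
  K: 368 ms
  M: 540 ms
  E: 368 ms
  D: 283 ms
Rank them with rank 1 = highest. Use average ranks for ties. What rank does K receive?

8

Sorted (descending): 548, 540, 507, 465, 429, 389, 368, 368, 368, 351, 283
The 3 values of 368 occupy positions 7–9 → average rank 8.
K has value 368 ms → rank 8.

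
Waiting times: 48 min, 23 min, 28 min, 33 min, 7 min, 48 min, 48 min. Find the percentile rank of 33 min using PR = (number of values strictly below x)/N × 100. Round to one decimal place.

42.9

N = 7.
Strictly below 33: 3. Equal to 33: 1.
PR = 3/7 × 100 = 42.9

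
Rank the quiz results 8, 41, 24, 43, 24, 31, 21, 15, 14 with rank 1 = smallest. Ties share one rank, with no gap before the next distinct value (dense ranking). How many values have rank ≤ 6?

7

Sorted (ascending): 8, 14, 15, 21, 24, 24, 31, 41, 43
The 2 values of 24 share dense rank 5.
Remaining distinct values take the next consecutive integers.
Ranks ≤ 6: {1, 2, 3, 4, 5, 5, 6} → 7 values.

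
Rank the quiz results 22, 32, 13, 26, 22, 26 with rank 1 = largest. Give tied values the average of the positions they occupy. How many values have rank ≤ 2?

Sorted (descending): 32, 26, 26, 22, 22, 13
The 2 values of 26 occupy positions 2–3 → average rank (2+3)/2 = 2.5.
The 2 values of 22 occupy positions 4–5 → average rank (4+5)/2 = 4.5.
Ranks ≤ 2: {1} → 1 value.

1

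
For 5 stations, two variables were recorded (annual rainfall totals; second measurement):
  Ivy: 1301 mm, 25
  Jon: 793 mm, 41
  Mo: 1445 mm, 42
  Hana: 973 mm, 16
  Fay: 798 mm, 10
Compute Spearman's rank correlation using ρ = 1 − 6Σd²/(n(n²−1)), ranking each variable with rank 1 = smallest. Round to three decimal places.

0.400

Ranks of variable 1: 4, 1, 5, 3, 2
Ranks of variable 2: 3, 4, 5, 2, 1
d = r₁ − r₂: 1, -3, 0, 1, 1
d²: 1, 9, 0, 1, 1; Σd² = 12
ρ = 1 − 6·12/(5·24) = 1 − 72/120 = 0.400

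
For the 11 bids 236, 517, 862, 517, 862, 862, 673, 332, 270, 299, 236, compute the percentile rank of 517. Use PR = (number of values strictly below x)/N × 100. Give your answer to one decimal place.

45.5

N = 11.
Strictly below 517: 5. Equal to 517: 2.
PR = 5/11 × 100 = 45.5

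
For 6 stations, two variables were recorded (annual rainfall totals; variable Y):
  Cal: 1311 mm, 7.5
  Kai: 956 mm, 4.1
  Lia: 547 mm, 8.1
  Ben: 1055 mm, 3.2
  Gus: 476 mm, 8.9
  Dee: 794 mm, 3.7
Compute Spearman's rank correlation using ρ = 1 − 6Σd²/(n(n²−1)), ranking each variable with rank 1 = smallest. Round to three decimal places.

-0.600

Ranks of variable 1: 6, 4, 2, 5, 1, 3
Ranks of variable 2: 4, 3, 5, 1, 6, 2
d = r₁ − r₂: 2, 1, -3, 4, -5, 1
d²: 4, 1, 9, 16, 25, 1; Σd² = 56
ρ = 1 − 6·56/(6·35) = 1 − 336/210 = -0.600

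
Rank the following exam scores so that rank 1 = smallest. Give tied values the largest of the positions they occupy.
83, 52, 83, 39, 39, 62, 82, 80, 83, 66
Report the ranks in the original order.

Sorted (ascending): 39, 39, 52, 62, 66, 80, 82, 83, 83, 83
The 2 values of 39 occupy positions 1–2 → each gets rank 2.
The 3 values of 83 occupy positions 8–10 → each gets rank 10.

10, 3, 10, 2, 2, 4, 7, 6, 10, 5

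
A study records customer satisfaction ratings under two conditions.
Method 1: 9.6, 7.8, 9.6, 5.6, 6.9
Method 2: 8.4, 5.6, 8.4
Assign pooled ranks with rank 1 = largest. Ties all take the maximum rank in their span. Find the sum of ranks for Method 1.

23

Sorted (descending): 9.6, 9.6, 8.4, 8.4, 7.8, 6.9, 5.6, 5.6
The 2 values of 9.6 occupy positions 1–2 → each gets rank 2.
The 2 values of 8.4 occupy positions 3–4 → each gets rank 4.
The 2 values of 5.6 occupy positions 7–8 → each gets rank 8.
Method 1 values → pooled ranks: 9.6→2, 7.8→5, 9.6→2, 5.6→8, 6.9→6
Rank sum = 2 + 5 + 2 + 8 + 6 = 23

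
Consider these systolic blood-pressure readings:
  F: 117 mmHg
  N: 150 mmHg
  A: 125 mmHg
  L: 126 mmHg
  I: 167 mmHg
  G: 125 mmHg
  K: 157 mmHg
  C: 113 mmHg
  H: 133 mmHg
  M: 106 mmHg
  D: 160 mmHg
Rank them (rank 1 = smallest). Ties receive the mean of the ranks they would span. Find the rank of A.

Sorted (ascending): 106, 113, 117, 125, 125, 126, 133, 150, 157, 160, 167
The 2 values of 125 occupy positions 4–5 → average rank (4+5)/2 = 4.5.
A has value 125 mmHg → rank 4.5.

4.5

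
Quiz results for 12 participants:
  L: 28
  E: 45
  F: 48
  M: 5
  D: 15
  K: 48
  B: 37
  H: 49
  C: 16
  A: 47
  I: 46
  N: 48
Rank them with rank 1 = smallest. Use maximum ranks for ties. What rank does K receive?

11

Sorted (ascending): 5, 15, 16, 28, 37, 45, 46, 47, 48, 48, 48, 49
The 3 values of 48 occupy positions 9–11 → each gets rank 11.
K has value 48 → rank 11.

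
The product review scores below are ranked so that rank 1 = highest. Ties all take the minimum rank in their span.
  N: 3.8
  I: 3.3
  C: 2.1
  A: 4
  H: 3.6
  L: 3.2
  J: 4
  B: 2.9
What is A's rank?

1

Sorted (descending): 4, 4, 3.8, 3.6, 3.3, 3.2, 2.9, 2.1
The 2 values of 4 occupy positions 1–2 → each gets rank 1.
A has value 4 → rank 1.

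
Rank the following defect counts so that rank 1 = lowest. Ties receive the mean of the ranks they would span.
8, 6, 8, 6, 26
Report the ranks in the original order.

Sorted (ascending): 6, 6, 8, 8, 26
The 2 values of 6 occupy positions 1–2 → average rank (1+2)/2 = 1.5.
The 2 values of 8 occupy positions 3–4 → average rank (3+4)/2 = 3.5.

3.5, 1.5, 3.5, 1.5, 5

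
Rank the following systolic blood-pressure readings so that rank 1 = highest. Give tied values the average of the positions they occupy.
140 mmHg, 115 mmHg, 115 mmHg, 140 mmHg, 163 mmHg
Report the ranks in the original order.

2.5, 4.5, 4.5, 2.5, 1

Sorted (descending): 163, 140, 140, 115, 115
The 2 values of 140 occupy positions 2–3 → average rank (2+3)/2 = 2.5.
The 2 values of 115 occupy positions 4–5 → average rank (4+5)/2 = 4.5.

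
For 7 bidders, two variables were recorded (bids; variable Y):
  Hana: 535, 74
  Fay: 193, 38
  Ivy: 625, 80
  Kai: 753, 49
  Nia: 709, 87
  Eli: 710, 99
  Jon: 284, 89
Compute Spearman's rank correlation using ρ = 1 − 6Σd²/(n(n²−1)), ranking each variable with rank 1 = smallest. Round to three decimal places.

Ranks of variable 1: 3, 1, 4, 7, 5, 6, 2
Ranks of variable 2: 3, 1, 4, 2, 5, 7, 6
d = r₁ − r₂: 0, 0, 0, 5, 0, -1, -4
d²: 0, 0, 0, 25, 0, 1, 16; Σd² = 42
ρ = 1 − 6·42/(7·48) = 1 − 252/336 = 0.250

0.250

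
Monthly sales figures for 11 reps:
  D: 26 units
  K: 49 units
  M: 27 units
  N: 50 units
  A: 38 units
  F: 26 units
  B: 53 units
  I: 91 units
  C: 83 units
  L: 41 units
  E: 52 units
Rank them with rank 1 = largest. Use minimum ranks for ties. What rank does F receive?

10

Sorted (descending): 91, 83, 53, 52, 50, 49, 41, 38, 27, 26, 26
The 2 values of 26 occupy positions 10–11 → each gets rank 10.
F has value 26 units → rank 10.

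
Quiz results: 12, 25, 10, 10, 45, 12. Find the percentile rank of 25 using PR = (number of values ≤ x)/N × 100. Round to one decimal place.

83.3

N = 6.
Strictly below 25: 4. Equal to 25: 1.
PR = 5/6 × 100 = 83.3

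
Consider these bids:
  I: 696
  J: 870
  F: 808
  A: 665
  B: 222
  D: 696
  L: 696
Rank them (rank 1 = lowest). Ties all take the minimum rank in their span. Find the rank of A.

2

Sorted (ascending): 222, 665, 696, 696, 696, 808, 870
The 3 values of 696 occupy positions 3–5 → each gets rank 3.
A has value 665 → rank 2.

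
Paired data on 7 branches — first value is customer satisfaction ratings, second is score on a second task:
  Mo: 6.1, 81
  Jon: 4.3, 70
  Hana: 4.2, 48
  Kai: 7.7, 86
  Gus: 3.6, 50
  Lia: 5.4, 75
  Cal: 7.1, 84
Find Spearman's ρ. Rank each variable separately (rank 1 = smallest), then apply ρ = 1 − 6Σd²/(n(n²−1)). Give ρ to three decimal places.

0.964

Ranks of variable 1: 5, 3, 2, 7, 1, 4, 6
Ranks of variable 2: 5, 3, 1, 7, 2, 4, 6
d = r₁ − r₂: 0, 0, 1, 0, -1, 0, 0
d²: 0, 0, 1, 0, 1, 0, 0; Σd² = 2
ρ = 1 − 6·2/(7·48) = 1 − 12/336 = 0.964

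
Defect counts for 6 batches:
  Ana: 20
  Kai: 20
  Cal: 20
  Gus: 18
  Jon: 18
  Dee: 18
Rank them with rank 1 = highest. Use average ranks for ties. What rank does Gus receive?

5

Sorted (descending): 20, 20, 20, 18, 18, 18
The 3 values of 20 occupy positions 1–3 → average rank 2.
The 3 values of 18 occupy positions 4–6 → average rank 5.
Gus has value 18 → rank 5.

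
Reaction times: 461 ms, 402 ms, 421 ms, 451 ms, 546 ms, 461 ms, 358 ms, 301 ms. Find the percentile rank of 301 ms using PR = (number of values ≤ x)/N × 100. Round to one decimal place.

N = 8.
Strictly below 301: 0. Equal to 301: 1.
PR = 1/8 × 100 = 12.5

12.5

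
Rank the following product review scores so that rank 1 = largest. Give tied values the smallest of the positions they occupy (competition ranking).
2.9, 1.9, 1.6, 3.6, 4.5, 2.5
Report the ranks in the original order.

Sorted (descending): 4.5, 3.6, 2.9, 2.5, 1.9, 1.6
No ties — each value takes its position as its rank.

3, 5, 6, 2, 1, 4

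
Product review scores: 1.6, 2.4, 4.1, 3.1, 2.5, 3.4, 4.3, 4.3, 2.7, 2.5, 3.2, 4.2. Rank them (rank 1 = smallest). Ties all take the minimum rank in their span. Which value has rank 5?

Sorted (ascending): 1.6, 2.4, 2.5, 2.5, 2.7, 3.1, 3.2, 3.4, 4.1, 4.2, 4.3, 4.3
The 2 values of 2.5 occupy positions 3–4 → each gets rank 3.
The 2 values of 4.3 occupy positions 11–12 → each gets rank 11.
Rank 5 → value 2.7.

2.7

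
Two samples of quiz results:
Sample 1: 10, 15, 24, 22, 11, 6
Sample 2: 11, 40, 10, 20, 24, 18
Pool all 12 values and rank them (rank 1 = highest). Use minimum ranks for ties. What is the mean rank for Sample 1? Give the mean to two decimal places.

7.17

Sorted (descending): 40, 24, 24, 22, 20, 18, 15, 11, 11, 10, 10, 6
The 2 values of 24 occupy positions 2–3 → each gets rank 2.
The 2 values of 11 occupy positions 8–9 → each gets rank 8.
The 2 values of 10 occupy positions 10–11 → each gets rank 10.
Sample 1 values → pooled ranks: 10→10, 15→7, 24→2, 22→4, 11→8, 6→12
Mean rank = (10 + 7 + 2 + 4 + 8 + 12) / 6 = 7.17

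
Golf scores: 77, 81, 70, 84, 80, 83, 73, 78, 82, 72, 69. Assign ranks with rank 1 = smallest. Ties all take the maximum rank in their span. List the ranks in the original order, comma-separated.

Sorted (ascending): 69, 70, 72, 73, 77, 78, 80, 81, 82, 83, 84
No ties — each value takes its position as its rank.

5, 8, 2, 11, 7, 10, 4, 6, 9, 3, 1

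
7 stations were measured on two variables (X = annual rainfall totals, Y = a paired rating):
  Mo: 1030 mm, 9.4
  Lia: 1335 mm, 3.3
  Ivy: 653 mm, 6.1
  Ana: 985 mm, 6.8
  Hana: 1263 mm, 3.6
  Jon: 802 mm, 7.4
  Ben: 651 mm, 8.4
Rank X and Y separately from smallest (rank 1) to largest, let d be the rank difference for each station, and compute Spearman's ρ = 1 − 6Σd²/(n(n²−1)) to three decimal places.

Ranks of variable 1: 5, 7, 2, 4, 6, 3, 1
Ranks of variable 2: 7, 1, 3, 4, 2, 5, 6
d = r₁ − r₂: -2, 6, -1, 0, 4, -2, -5
d²: 4, 36, 1, 0, 16, 4, 25; Σd² = 86
ρ = 1 − 6·86/(7·48) = 1 − 516/336 = -0.536

-0.536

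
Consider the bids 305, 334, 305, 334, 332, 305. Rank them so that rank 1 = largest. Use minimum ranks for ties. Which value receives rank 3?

Sorted (descending): 334, 334, 332, 305, 305, 305
The 2 values of 334 occupy positions 1–2 → each gets rank 1.
The 3 values of 305 occupy positions 4–6 → each gets rank 4.
Rank 3 → value 332.

332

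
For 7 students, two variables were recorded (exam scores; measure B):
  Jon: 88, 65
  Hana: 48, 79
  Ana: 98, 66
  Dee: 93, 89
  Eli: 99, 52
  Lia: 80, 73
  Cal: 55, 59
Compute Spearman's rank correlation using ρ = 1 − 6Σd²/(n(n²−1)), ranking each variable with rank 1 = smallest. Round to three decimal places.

Ranks of variable 1: 4, 1, 6, 5, 7, 3, 2
Ranks of variable 2: 3, 6, 4, 7, 1, 5, 2
d = r₁ − r₂: 1, -5, 2, -2, 6, -2, 0
d²: 1, 25, 4, 4, 36, 4, 0; Σd² = 74
ρ = 1 − 6·74/(7·48) = 1 − 444/336 = -0.321

-0.321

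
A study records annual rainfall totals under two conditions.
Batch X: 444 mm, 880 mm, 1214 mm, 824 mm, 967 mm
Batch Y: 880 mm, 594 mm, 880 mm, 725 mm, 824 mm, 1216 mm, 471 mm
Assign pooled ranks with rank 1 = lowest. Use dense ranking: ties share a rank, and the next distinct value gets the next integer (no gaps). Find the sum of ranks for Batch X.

Sorted (ascending): 444, 471, 594, 725, 824, 824, 880, 880, 880, 967, 1214, 1216
The 2 values of 824 share dense rank 5.
The 3 values of 880 share dense rank 6.
Remaining distinct values take the next consecutive integers.
Batch X values → pooled ranks: 444→1, 880→6, 1214→8, 824→5, 967→7
Rank sum = 1 + 6 + 8 + 5 + 7 = 27

27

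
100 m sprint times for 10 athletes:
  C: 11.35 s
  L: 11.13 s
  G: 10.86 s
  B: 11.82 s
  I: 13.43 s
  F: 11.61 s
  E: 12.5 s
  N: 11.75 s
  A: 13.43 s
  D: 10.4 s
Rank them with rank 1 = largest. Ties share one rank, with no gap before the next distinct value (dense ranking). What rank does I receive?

1

Sorted (descending): 13.43, 13.43, 12.5, 11.82, 11.75, 11.61, 11.35, 11.13, 10.86, 10.4
The 2 values of 13.43 share dense rank 1.
Remaining distinct values take the next consecutive integers.
I has value 13.43 s → rank 1.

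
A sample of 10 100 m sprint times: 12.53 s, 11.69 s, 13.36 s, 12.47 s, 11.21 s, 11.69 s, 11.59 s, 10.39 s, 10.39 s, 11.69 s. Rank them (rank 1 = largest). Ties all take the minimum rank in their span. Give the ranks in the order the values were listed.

Sorted (descending): 13.36, 12.53, 12.47, 11.69, 11.69, 11.69, 11.59, 11.21, 10.39, 10.39
The 3 values of 11.69 occupy positions 4–6 → each gets rank 4.
The 2 values of 10.39 occupy positions 9–10 → each gets rank 9.

2, 4, 1, 3, 8, 4, 7, 9, 9, 4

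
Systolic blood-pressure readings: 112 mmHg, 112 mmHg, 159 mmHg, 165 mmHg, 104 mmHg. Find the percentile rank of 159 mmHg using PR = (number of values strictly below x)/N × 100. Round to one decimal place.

N = 5.
Strictly below 159: 3. Equal to 159: 1.
PR = 3/5 × 100 = 60.0

60.0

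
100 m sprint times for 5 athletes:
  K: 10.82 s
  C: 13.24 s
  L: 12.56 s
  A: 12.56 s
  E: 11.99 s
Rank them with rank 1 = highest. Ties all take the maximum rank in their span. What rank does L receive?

3

Sorted (descending): 13.24, 12.56, 12.56, 11.99, 10.82
The 2 values of 12.56 occupy positions 2–3 → each gets rank 3.
L has value 12.56 s → rank 3.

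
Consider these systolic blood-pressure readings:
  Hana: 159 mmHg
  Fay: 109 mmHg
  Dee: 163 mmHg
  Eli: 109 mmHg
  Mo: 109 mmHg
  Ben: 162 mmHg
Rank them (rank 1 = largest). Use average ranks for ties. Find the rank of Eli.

Sorted (descending): 163, 162, 159, 109, 109, 109
The 3 values of 109 occupy positions 4–6 → average rank 5.
Eli has value 109 mmHg → rank 5.

5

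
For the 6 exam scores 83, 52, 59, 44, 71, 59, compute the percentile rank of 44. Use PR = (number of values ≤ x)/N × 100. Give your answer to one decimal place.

16.7

N = 6.
Strictly below 44: 0. Equal to 44: 1.
PR = 1/6 × 100 = 16.7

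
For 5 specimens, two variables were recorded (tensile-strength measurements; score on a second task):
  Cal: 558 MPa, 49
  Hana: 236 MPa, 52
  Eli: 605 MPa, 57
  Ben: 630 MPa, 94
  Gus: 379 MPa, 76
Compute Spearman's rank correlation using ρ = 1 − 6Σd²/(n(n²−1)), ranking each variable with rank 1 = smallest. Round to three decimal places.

Ranks of variable 1: 3, 1, 4, 5, 2
Ranks of variable 2: 1, 2, 3, 5, 4
d = r₁ − r₂: 2, -1, 1, 0, -2
d²: 4, 1, 1, 0, 4; Σd² = 10
ρ = 1 − 6·10/(5·24) = 1 − 60/120 = 0.500

0.500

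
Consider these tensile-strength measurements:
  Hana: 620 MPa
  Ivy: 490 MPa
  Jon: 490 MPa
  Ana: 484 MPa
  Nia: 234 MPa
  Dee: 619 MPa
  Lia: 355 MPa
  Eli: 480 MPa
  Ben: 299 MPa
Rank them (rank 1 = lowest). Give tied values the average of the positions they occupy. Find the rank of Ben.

Sorted (ascending): 234, 299, 355, 480, 484, 490, 490, 619, 620
The 2 values of 490 occupy positions 6–7 → average rank (6+7)/2 = 6.5.
Ben has value 299 MPa → rank 2.

2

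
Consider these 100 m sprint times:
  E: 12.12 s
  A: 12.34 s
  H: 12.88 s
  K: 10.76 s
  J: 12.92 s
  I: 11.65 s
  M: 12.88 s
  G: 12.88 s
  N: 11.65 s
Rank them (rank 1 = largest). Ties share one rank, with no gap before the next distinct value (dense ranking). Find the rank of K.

Sorted (descending): 12.92, 12.88, 12.88, 12.88, 12.34, 12.12, 11.65, 11.65, 10.76
The 3 values of 12.88 share dense rank 2.
The 2 values of 11.65 share dense rank 5.
Remaining distinct values take the next consecutive integers.
K has value 10.76 s → rank 6.

6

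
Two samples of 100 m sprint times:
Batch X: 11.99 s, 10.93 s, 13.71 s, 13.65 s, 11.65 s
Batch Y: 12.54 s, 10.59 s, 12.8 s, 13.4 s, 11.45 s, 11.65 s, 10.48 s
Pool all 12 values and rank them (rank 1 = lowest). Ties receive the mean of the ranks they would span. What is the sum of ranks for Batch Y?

Sorted (ascending): 10.48, 10.59, 10.93, 11.45, 11.65, 11.65, 11.99, 12.54, 12.8, 13.4, 13.65, 13.71
The 2 values of 11.65 occupy positions 5–6 → average rank (5+6)/2 = 5.5.
Batch Y values → pooled ranks: 12.54→8, 10.59→2, 12.8→9, 13.4→10, 11.45→4, 11.65→5.5, 10.48→1
Rank sum = 8 + 2 + 9 + 10 + 4 + 5.5 + 1 = 39.5

39.5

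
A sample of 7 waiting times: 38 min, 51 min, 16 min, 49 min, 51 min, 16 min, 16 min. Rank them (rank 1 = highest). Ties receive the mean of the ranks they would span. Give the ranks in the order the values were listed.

4, 1.5, 6, 3, 1.5, 6, 6

Sorted (descending): 51, 51, 49, 38, 16, 16, 16
The 2 values of 51 occupy positions 1–2 → average rank (1+2)/2 = 1.5.
The 3 values of 16 occupy positions 5–7 → average rank 6.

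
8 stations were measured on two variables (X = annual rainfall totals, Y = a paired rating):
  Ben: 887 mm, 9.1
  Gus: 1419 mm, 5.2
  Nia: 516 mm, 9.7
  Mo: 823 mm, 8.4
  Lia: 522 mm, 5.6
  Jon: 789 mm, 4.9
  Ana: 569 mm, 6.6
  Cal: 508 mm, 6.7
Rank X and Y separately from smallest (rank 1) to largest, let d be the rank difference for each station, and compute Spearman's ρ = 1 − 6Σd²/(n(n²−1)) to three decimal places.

Ranks of variable 1: 7, 8, 2, 6, 3, 5, 4, 1
Ranks of variable 2: 7, 2, 8, 6, 3, 1, 4, 5
d = r₁ − r₂: 0, 6, -6, 0, 0, 4, 0, -4
d²: 0, 36, 36, 0, 0, 16, 0, 16; Σd² = 104
ρ = 1 − 6·104/(8·63) = 1 − 624/504 = -0.238

-0.238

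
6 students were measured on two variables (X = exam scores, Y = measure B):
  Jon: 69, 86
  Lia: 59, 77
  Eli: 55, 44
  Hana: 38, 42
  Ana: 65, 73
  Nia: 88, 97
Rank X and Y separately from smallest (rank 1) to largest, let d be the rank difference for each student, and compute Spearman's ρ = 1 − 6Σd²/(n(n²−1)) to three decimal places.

0.943

Ranks of variable 1: 5, 3, 2, 1, 4, 6
Ranks of variable 2: 5, 4, 2, 1, 3, 6
d = r₁ − r₂: 0, -1, 0, 0, 1, 0
d²: 0, 1, 0, 0, 1, 0; Σd² = 2
ρ = 1 − 6·2/(6·35) = 1 − 12/210 = 0.943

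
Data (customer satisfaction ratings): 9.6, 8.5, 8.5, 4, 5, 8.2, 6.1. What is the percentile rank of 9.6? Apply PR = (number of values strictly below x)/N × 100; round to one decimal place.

85.7

N = 7.
Strictly below 9.6: 6. Equal to 9.6: 1.
PR = 6/7 × 100 = 85.7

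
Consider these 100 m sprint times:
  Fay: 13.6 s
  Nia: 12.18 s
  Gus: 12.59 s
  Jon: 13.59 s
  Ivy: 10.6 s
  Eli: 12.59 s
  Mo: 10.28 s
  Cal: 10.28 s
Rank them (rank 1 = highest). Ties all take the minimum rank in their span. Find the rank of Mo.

7

Sorted (descending): 13.6, 13.59, 12.59, 12.59, 12.18, 10.6, 10.28, 10.28
The 2 values of 12.59 occupy positions 3–4 → each gets rank 3.
The 2 values of 10.28 occupy positions 7–8 → each gets rank 7.
Mo has value 10.28 s → rank 7.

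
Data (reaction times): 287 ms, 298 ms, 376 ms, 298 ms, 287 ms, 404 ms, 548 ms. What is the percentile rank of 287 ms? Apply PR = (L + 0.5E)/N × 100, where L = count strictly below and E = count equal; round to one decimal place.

N = 7.
Strictly below 287: 0. Equal to 287: 2.
PR = (0 + 0.5·2)/7 × 100 = 14.3

14.3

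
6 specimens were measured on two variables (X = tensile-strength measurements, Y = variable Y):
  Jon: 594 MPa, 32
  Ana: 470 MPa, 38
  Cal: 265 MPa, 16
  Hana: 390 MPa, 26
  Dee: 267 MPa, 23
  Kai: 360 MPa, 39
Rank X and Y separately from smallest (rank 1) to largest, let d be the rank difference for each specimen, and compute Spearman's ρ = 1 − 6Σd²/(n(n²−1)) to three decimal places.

0.600

Ranks of variable 1: 6, 5, 1, 4, 2, 3
Ranks of variable 2: 4, 5, 1, 3, 2, 6
d = r₁ − r₂: 2, 0, 0, 1, 0, -3
d²: 4, 0, 0, 1, 0, 9; Σd² = 14
ρ = 1 − 6·14/(6·35) = 1 − 84/210 = 0.600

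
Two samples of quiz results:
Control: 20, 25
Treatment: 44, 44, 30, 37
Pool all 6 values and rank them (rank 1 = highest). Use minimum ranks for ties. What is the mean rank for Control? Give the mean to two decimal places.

5.50

Sorted (descending): 44, 44, 37, 30, 25, 20
The 2 values of 44 occupy positions 1–2 → each gets rank 1.
Control values → pooled ranks: 20→6, 25→5
Mean rank = (6 + 5) / 2 = 5.50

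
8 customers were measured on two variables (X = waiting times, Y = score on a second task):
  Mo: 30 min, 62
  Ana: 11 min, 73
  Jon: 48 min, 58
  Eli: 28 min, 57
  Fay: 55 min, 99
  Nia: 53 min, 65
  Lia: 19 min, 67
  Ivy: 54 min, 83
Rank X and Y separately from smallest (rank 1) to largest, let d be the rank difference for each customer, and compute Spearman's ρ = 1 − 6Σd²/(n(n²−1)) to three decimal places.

Ranks of variable 1: 4, 1, 5, 3, 8, 6, 2, 7
Ranks of variable 2: 3, 6, 2, 1, 8, 4, 5, 7
d = r₁ − r₂: 1, -5, 3, 2, 0, 2, -3, 0
d²: 1, 25, 9, 4, 0, 4, 9, 0; Σd² = 52
ρ = 1 − 6·52/(8·63) = 1 − 312/504 = 0.381

0.381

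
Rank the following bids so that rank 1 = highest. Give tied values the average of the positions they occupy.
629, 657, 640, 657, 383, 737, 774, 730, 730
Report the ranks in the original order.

Sorted (descending): 774, 737, 730, 730, 657, 657, 640, 629, 383
The 2 values of 730 occupy positions 3–4 → average rank (3+4)/2 = 3.5.
The 2 values of 657 occupy positions 5–6 → average rank (5+6)/2 = 5.5.

8, 5.5, 7, 5.5, 9, 2, 1, 3.5, 3.5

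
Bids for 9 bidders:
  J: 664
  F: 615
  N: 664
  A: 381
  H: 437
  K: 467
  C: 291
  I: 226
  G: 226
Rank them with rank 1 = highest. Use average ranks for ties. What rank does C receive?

Sorted (descending): 664, 664, 615, 467, 437, 381, 291, 226, 226
The 2 values of 664 occupy positions 1–2 → average rank (1+2)/2 = 1.5.
The 2 values of 226 occupy positions 8–9 → average rank (8+9)/2 = 8.5.
C has value 291 → rank 7.

7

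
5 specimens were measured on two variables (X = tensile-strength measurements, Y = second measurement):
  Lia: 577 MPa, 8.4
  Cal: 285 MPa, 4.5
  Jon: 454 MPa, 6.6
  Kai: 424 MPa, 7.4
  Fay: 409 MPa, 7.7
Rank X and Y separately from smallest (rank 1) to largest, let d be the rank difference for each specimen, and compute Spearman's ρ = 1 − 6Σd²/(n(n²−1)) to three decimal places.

Ranks of variable 1: 5, 1, 4, 3, 2
Ranks of variable 2: 5, 1, 2, 3, 4
d = r₁ − r₂: 0, 0, 2, 0, -2
d²: 0, 0, 4, 0, 4; Σd² = 8
ρ = 1 − 6·8/(5·24) = 1 − 48/120 = 0.600

0.600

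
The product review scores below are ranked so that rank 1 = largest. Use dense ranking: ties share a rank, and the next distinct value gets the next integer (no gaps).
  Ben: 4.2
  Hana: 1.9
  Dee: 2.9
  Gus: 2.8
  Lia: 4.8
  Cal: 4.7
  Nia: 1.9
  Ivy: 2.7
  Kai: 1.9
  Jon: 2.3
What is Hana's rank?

8

Sorted (descending): 4.8, 4.7, 4.2, 2.9, 2.8, 2.7, 2.3, 1.9, 1.9, 1.9
The 3 values of 1.9 share dense rank 8.
Remaining distinct values take the next consecutive integers.
Hana has value 1.9 → rank 8.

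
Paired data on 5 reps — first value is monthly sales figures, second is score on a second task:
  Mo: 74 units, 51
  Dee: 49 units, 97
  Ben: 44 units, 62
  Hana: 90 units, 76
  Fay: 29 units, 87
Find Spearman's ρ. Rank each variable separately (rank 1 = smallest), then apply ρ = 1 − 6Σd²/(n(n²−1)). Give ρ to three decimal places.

Ranks of variable 1: 4, 3, 2, 5, 1
Ranks of variable 2: 1, 5, 2, 3, 4
d = r₁ − r₂: 3, -2, 0, 2, -3
d²: 9, 4, 0, 4, 9; Σd² = 26
ρ = 1 − 6·26/(5·24) = 1 − 156/120 = -0.300

-0.300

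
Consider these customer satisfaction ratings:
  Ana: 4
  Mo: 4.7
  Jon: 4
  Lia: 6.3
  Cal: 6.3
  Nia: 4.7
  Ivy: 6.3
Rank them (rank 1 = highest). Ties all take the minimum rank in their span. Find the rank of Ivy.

1

Sorted (descending): 6.3, 6.3, 6.3, 4.7, 4.7, 4, 4
The 3 values of 6.3 occupy positions 1–3 → each gets rank 1.
The 2 values of 4.7 occupy positions 4–5 → each gets rank 4.
The 2 values of 4 occupy positions 6–7 → each gets rank 6.
Ivy has value 6.3 → rank 1.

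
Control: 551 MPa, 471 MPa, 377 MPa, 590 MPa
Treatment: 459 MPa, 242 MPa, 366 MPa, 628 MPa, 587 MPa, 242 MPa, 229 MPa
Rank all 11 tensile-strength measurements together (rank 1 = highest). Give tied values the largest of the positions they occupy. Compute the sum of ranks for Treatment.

Sorted (descending): 628, 590, 587, 551, 471, 459, 377, 366, 242, 242, 229
The 2 values of 242 occupy positions 9–10 → each gets rank 10.
Treatment values → pooled ranks: 459→6, 242→10, 366→8, 628→1, 587→3, 242→10, 229→11
Rank sum = 6 + 10 + 8 + 1 + 3 + 10 + 11 = 49

49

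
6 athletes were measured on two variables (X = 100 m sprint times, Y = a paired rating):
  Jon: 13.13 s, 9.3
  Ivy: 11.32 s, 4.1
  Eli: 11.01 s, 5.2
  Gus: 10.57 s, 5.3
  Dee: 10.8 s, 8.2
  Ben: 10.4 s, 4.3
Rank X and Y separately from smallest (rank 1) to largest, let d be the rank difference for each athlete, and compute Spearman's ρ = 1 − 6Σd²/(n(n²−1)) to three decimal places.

0.257

Ranks of variable 1: 6, 5, 4, 2, 3, 1
Ranks of variable 2: 6, 1, 3, 4, 5, 2
d = r₁ − r₂: 0, 4, 1, -2, -2, -1
d²: 0, 16, 1, 4, 4, 1; Σd² = 26
ρ = 1 − 6·26/(6·35) = 1 − 156/210 = 0.257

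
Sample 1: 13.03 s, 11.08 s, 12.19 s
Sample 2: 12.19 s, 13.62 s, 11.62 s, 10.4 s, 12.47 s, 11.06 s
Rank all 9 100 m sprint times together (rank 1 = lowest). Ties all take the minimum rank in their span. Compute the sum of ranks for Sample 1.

Sorted (ascending): 10.4, 11.06, 11.08, 11.62, 12.19, 12.19, 12.47, 13.03, 13.62
The 2 values of 12.19 occupy positions 5–6 → each gets rank 5.
Sample 1 values → pooled ranks: 13.03→8, 11.08→3, 12.19→5
Rank sum = 8 + 3 + 5 = 16

16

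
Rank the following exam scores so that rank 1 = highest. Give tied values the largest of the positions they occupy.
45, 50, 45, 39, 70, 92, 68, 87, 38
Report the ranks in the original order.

7, 5, 7, 8, 3, 1, 4, 2, 9

Sorted (descending): 92, 87, 70, 68, 50, 45, 45, 39, 38
The 2 values of 45 occupy positions 6–7 → each gets rank 7.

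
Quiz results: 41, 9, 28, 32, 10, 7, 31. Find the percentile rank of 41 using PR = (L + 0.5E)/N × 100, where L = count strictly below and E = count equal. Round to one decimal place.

92.9

N = 7.
Strictly below 41: 6. Equal to 41: 1.
PR = (6 + 0.5·1)/7 × 100 = 92.9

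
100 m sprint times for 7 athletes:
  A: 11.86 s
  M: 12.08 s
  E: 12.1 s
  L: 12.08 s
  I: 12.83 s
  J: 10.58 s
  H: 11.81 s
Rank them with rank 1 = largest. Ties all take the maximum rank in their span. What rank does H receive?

6

Sorted (descending): 12.83, 12.1, 12.08, 12.08, 11.86, 11.81, 10.58
The 2 values of 12.08 occupy positions 3–4 → each gets rank 4.
H has value 11.81 s → rank 6.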